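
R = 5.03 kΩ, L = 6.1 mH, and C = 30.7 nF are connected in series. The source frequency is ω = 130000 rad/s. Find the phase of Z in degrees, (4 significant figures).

6.155°

X_L = ωL = 793.0 Ω
X_C = 1/(ωC) = 250.6 Ω
Net reactance X = X_L − X_C = 542.4 Ω
Z = 5030 + j542.4 Ω
|Z| = √(5030² + 542.4²) = 5059 Ω
∠Z = arctan(542.4/5030) = 6.155°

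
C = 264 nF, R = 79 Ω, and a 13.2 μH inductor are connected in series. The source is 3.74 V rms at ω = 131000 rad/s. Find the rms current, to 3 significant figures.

X_L = ωL = 1.73 Ω
X_C = 1/(ωC) = 28.9 Ω
Net reactance X = X_L − X_C = -27.2 Ω
Z = 79.0 − j27.2 Ω
|Z| = √(79.0² + 27.2²) = 83.5 Ω
I = V/|Z| = 3.74/83.5 = 44.8 mA

44.8 mA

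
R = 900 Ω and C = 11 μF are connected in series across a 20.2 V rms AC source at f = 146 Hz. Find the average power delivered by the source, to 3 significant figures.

448 mW

ω = 2πf = 917.3 rad/s
X_C = 1/(ωC) = 99.1 Ω
Z = 900 − j99.1 Ω
|Z| = √(900² + 99.1²) = 905 Ω
∠Z = arctan(-99.1/900) = -6.28°
I = V/|Z| = 22.3 mA
P = VI cos φ = 20.2 × 0.0223 × cos(-6.28°) = 448 mW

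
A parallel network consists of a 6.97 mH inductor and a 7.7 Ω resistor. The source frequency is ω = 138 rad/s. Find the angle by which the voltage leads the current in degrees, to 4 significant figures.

82.88°

X_L = ωL = 0.9619 Ω
Parallel: admittances add. Y = 1/R + 1/(jωL)
Y = (0.1299 − j1.040) S
|Y| = 1.048 S → |Z| = 1/|Y| = 0.9544 Ω, ∠Z = −∠Y = 82.88°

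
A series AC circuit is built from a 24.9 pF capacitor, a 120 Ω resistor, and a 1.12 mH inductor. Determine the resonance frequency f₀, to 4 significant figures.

ω₀ = 1/√(LC) = 1/√(0.00112 × 2.49e-11) = 5.988e+06 rad/s
f₀ = ω₀/(2π) = 953.0 kHz

953.0 kHz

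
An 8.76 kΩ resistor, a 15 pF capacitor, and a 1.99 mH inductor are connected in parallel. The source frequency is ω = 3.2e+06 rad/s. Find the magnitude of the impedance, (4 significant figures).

X_L = ωL = 6368 Ω
X_C = 1/(ωC) = 20830 Ω
Parallel: admittances add. Y = 1/R + 1/(jωL) + jωC
Y = (0.0001142 − j0.0001090) S
|Y| = 0.0001579 S → |Z| = 1/|Y| = 6335 Ω, ∠Z = −∠Y = 43.69°

6335 Ω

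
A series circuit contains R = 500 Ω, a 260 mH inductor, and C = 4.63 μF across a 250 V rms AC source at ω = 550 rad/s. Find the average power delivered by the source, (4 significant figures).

X_L = ωL = 143.0 Ω
X_C = 1/(ωC) = 392.7 Ω
Net reactance X = X_L − X_C = -249.7 Ω
Z = 500.0 − j249.7 Ω
|Z| = √(500.0² + 249.7²) = 558.9 Ω
∠Z = arctan(-249.7/500.0) = -26.54°
I = V/|Z| = 447.3 mA
P = VI cos φ = 250 × 0.4473 × cos(-26.54°) = 100.0 W

100.0 W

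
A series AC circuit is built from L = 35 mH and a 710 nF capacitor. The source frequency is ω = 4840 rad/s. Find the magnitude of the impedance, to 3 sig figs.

X_L = ωL = 169 Ω
X_C = 1/(ωC) = 291 Ω
Net reactance X = X_L − X_C = -122 Ω
Z = − j122 Ω
|Z| = √(0² + 122²) = 122 Ω

122 Ω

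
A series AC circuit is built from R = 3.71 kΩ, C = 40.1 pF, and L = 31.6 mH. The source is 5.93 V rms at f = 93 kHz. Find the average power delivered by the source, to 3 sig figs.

ω = 2πf = 584300 rad/s
X_L = ωL = 18500 Ω
X_C = 1/(ωC) = 42700 Ω
Net reactance X = X_L − X_C = -24200 Ω
Z = 3710 − j24200 Ω
|Z| = √(3710² + 24200²) = 24500 Ω
∠Z = arctan(-24200/3710) = -81.3°
I = V/|Z| = 242 μA
P = VI cos φ = 5.93 × 0.000242 × cos(-81.3°) = 217 μW

217 μW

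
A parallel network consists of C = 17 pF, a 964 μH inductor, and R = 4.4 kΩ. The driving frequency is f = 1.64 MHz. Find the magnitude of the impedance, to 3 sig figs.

4180 Ω

ω = 2πf = 1.03e+07 rad/s
X_L = ωL = 9930 Ω
X_C = 1/(ωC) = 5710 Ω
Parallel: admittances add. Y = 1/R + 1/(jωL) + jωC
Y = (0.000227 + j7.45e-05) S
|Y| = 0.000239 S → |Z| = 1/|Y| = 4180 Ω, ∠Z = −∠Y = -18.2°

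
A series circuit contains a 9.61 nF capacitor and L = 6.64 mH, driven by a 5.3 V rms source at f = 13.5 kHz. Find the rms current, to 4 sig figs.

ω = 2πf = 84820 rad/s
X_L = ωL = 563.2 Ω
X_C = 1/(ωC) = 1227 Ω
Net reactance X = X_L − X_C = -663.5 Ω
Z = − j663.5 Ω
|Z| = √(0² + 663.5²) = 663.5 Ω
I = V/|Z| = 5.3/663.5 = 7.987 mA

7.987 mA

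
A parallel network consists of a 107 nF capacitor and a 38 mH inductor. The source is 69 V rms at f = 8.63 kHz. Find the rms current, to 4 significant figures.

ω = 2πf = 54220 rad/s
X_L = ωL = 2061 Ω
X_C = 1/(ωC) = 172.4 Ω
Parallel: admittances add. Y = 1/(jωL) + jωC
Y = (0 + j0.005317) S
|Y| = 0.005317 S → |Z| = 1/|Y| = 188.1 Ω, ∠Z = −∠Y = -90.00°
I = V/|Z| = 69/188.1 = 366.8 mA

366.8 mA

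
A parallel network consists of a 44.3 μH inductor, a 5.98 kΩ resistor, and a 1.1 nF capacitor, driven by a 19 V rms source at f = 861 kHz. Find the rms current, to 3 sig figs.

33.9 mA

ω = 2πf = 5.41e+06 rad/s
X_L = ωL = 240 Ω
X_C = 1/(ωC) = 168 Ω
Parallel: admittances add. Y = 1/R + 1/(jωL) + jωC
Y = (0.000167 + j0.00178) S
|Y| = 0.00179 S → |Z| = 1/|Y| = 560 Ω, ∠Z = −∠Y = -84.6°
I = V/|Z| = 19/560 = 33.9 mA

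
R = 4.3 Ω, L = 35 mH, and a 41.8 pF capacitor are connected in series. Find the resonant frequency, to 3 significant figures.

132 kHz

ω₀ = 1/√(LC) = 1/√(0.035 × 4.18e-11) = 826800 rad/s
f₀ = ω₀/(2π) = 132 kHz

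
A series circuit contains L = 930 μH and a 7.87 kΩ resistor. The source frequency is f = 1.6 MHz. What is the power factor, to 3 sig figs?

ω = 2πf = 1.005e+07 rad/s
X_L = ωL = 9350 Ω
Z = 7870 + j9350 Ω
|Z| = √(7870² + 9350²) = 12200 Ω
∠Z = arctan(9350/7870) = 49.9°
cos φ = cos(49.9°) = 0.644

0.644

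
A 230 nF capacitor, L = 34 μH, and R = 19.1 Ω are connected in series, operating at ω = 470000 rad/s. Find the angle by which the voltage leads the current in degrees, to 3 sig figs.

X_L = ωL = 16.0 Ω
X_C = 1/(ωC) = 9.25 Ω
Net reactance X = X_L − X_C = 6.73 Ω
Z = 19.1 + j6.73 Ω
|Z| = √(19.1² + 6.73²) = 20.3 Ω
∠Z = arctan(6.73/19.1) = 19.4°

19.4°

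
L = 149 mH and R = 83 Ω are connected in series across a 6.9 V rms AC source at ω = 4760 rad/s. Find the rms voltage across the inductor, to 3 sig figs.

6.85 V

X_L = ωL = 709 Ω
Z = 83.0 + j709 Ω
|Z| = √(83.0² + 709²) = 714 Ω
I = V/|Z| = 9.66 mA
V_L = I·|Z_L| = 0.00966 × 709 = 6.85 V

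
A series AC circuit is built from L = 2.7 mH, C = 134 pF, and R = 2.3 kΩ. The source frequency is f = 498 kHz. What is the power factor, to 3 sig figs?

0.355

ω = 2πf = 3.129e+06 rad/s
X_L = ωL = 8450 Ω
X_C = 1/(ωC) = 2380 Ω
Net reactance X = X_L − X_C = 6060 Ω
Z = 2300 + j6060 Ω
|Z| = √(2300² + 6060²) = 6480 Ω
∠Z = arctan(6060/2300) = 69.2°
cos φ = cos(69.2°) = 0.355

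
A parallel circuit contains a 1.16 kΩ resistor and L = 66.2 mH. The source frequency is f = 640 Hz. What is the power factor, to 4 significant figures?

ω = 2πf = 4021 rad/s
X_L = ωL = 266.2 Ω
Parallel: admittances add. Y = 1/R + 1/(jωL)
Y = (0.0008621 − j0.003756) S
|Y| = 0.003854 S → |Z| = 1/|Y| = 259.5 Ω, ∠Z = −∠Y = 77.08°
cos φ = cos(77.08°) = 0.2237

0.2237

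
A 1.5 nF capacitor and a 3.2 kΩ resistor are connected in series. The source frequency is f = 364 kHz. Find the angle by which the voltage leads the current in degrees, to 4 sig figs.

ω = 2πf = 2.287e+06 rad/s
X_C = 1/(ωC) = 291.5 Ω
Z = 3200 − j291.5 Ω
|Z| = √(3200² + 291.5²) = 3213 Ω
∠Z = arctan(-291.5/3200) = -5.205°

-5.205°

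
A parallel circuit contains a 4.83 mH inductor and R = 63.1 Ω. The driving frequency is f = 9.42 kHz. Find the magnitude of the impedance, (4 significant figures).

61.62 Ω

ω = 2πf = 59190 rad/s
X_L = ωL = 285.9 Ω
Parallel: admittances add. Y = 1/R + 1/(jωL)
Y = (0.01585 − j0.003498) S
|Y| = 0.01623 S → |Z| = 1/|Y| = 61.62 Ω, ∠Z = −∠Y = 12.45°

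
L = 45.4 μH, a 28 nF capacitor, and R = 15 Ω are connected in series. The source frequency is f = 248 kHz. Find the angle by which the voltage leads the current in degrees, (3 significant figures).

72.6°

ω = 2πf = 1.558e+06 rad/s
X_L = ωL = 70.7 Ω
X_C = 1/(ωC) = 22.9 Ω
Net reactance X = X_L − X_C = 47.8 Ω
Z = 15.0 + j47.8 Ω
|Z| = √(15.0² + 47.8²) = 50.1 Ω
∠Z = arctan(47.8/15.0) = 72.6°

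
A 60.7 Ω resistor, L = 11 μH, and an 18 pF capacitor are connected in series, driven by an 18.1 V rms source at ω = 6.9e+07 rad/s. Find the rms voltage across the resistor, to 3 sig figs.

14.4 V

X_L = ωL = 759 Ω
X_C = 1/(ωC) = 805 Ω
Net reactance X = X_L − X_C = -46.2 Ω
Z = 60.7 − j46.2 Ω
|Z| = √(60.7² + 46.2²) = 76.3 Ω
I = V/|Z| = 237 mA
V_R = I·|Z_R| = 0.237 × 60.7 = 14.4 V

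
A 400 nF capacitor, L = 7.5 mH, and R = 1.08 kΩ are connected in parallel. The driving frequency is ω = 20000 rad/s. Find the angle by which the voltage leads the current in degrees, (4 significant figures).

-55.22°

X_L = ωL = 150.0 Ω
X_C = 1/(ωC) = 125.0 Ω
Parallel: admittances add. Y = 1/R + 1/(jωL) + jωC
Y = (0.0009259 + j0.001333) S
|Y| = 0.001623 S → |Z| = 1/|Y| = 616.0 Ω, ∠Z = −∠Y = -55.22°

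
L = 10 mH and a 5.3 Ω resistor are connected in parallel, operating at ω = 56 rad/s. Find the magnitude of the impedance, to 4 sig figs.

0.5569 Ω

X_L = ωL = 0.5600 Ω
Parallel: admittances add. Y = 1/R + 1/(jωL)
Y = (0.1887 − j1.786) S
|Y| = 1.796 S → |Z| = 1/|Y| = 0.5569 Ω, ∠Z = −∠Y = 83.97°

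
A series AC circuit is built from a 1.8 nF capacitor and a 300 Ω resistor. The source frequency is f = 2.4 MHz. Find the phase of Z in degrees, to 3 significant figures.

ω = 2πf = 1.508e+07 rad/s
X_C = 1/(ωC) = 36.8 Ω
Z = 300 − j36.8 Ω
|Z| = √(300² + 36.8²) = 302 Ω
∠Z = arctan(-36.8/300) = -7.00°

-7.00°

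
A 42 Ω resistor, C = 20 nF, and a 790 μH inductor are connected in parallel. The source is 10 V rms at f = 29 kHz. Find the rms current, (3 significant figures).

240 mA

ω = 2πf = 182200 rad/s
X_L = ωL = 144 Ω
X_C = 1/(ωC) = 274 Ω
Parallel: admittances add. Y = 1/R + 1/(jωL) + jωC
Y = (0.0238 − j0.00330) S
|Y| = 0.0240 S → |Z| = 1/|Y| = 41.6 Ω, ∠Z = −∠Y = 7.90°
I = V/|Z| = 10/41.6 = 240 mA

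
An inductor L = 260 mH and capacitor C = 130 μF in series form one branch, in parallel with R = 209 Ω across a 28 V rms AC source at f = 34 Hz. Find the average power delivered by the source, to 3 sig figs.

3.75 W

ω = 2πf = 213.6 rad/s
X_L = ωL = 55.5 Ω
X_C = 1/(ωC) = 36.0 Ω
Branch 1: Z₁ = R = 209 Ω
Branch 2 (series LC): Z₂ = j(X_L − X_C) = j19.5 Ω
Parallel: Z = Z₁Z₂/(Z₁+Z₂), |Z| = 19.5 Ω, ∠Z = 84.7°
I = V/|Z| = 1.44 A
P = VI cos φ = 28 × 1.44 × cos(84.7°) = 3.75 W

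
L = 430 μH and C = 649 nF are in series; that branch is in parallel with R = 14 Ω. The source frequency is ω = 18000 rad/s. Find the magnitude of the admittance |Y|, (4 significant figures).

72.57 mS

X_L = ωL = 7.740 Ω
X_C = 1/(ωC) = 85.60 Ω
Branch 1: Z₁ = R = 14.00 Ω
Branch 2 (series LC): Z₂ = j(X_L − X_C) = −j77.86 Ω
Parallel: Z = Z₁Z₂/(Z₁+Z₂), |Z| = 13.78 Ω, ∠Z = -10.19°
|Y| = 1/|Z| = 72.57 mS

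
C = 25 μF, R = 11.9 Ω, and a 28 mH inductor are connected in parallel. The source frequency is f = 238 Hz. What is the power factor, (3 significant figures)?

ω = 2πf = 1495 rad/s
X_L = ωL = 41.9 Ω
X_C = 1/(ωC) = 26.7 Ω
Parallel: admittances add. Y = 1/R + 1/(jωL) + jωC
Y = (0.0840 + j0.0135) S
|Y| = 0.0851 S → |Z| = 1/|Y| = 11.7 Ω, ∠Z = −∠Y = -9.13°
cos φ = cos(-9.13°) = 0.987

0.987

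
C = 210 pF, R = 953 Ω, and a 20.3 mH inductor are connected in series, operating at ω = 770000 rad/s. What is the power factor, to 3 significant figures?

0.100

X_L = ωL = 15600 Ω
X_C = 1/(ωC) = 6180 Ω
Net reactance X = X_L − X_C = 9450 Ω
Z = 953 + j9450 Ω
|Z| = √(953² + 9450²) = 9490 Ω
∠Z = arctan(9450/953) = 84.2°
cos φ = cos(84.2°) = 0.100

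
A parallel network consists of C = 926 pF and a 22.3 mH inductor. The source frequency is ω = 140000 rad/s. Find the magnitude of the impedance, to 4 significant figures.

5245 Ω

X_L = ωL = 3122 Ω
X_C = 1/(ωC) = 7714 Ω
Parallel: admittances add. Y = 1/(jωL) + jωC
Y = (0 − j0.0001907) S
|Y| = 0.0001907 S → |Z| = 1/|Y| = 5245 Ω, ∠Z = −∠Y = 90.00°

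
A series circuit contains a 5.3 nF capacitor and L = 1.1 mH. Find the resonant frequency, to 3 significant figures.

ω₀ = 1/√(LC) = 1/√(0.0011 × 5.3e-09) = 414200 rad/s
f₀ = ω₀/(2π) = 65.9 kHz

65.9 kHz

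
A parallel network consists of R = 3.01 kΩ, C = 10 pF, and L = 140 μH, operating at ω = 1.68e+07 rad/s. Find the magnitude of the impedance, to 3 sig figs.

2380 Ω

X_L = ωL = 2350 Ω
X_C = 1/(ωC) = 5950 Ω
Parallel: admittances add. Y = 1/R + 1/(jωL) + jωC
Y = (0.000332 − j0.000257) S
|Y| = 0.000420 S → |Z| = 1/|Y| = 2380 Ω, ∠Z = −∠Y = 37.7°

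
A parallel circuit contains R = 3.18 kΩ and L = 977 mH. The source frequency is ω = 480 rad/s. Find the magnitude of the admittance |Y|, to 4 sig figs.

X_L = ωL = 469.0 Ω
Parallel: admittances add. Y = 1/R + 1/(jωL)
Y = (0.0003145 − j0.002132) S
|Y| = 0.002155 S → |Z| = 1/|Y| = 463.9 Ω, ∠Z = −∠Y = 81.61°

2.155 mS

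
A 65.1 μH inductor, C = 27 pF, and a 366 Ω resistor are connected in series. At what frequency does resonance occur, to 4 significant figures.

3.796 MHz

ω₀ = 1/√(LC) = 1/√(6.51e-05 × 2.7e-11) = 2.385e+07 rad/s
f₀ = ω₀/(2π) = 3.796 MHz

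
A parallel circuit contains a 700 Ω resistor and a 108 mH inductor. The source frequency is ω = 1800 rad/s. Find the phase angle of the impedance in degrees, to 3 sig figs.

X_L = ωL = 194 Ω
Parallel: admittances add. Y = 1/R + 1/(jωL)
Y = (0.00143 − j0.00514) S
|Y| = 0.00534 S → |Z| = 1/|Y| = 187 Ω, ∠Z = −∠Y = 74.5°

74.5°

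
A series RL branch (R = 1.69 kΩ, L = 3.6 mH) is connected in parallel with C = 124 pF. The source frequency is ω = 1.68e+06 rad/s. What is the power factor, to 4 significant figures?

X_L = ωL = 6048 Ω
X_C = 1/(ωC) = 4800 Ω
Branch 1 (R+jX_L): Z₁ = 1690 + j6048 Ω, |Z₁| = 6280 Ω
Branch 2 (−jX_C): Z₂ = −j4800 Ω
Parallel: Z = Z₁Z₂/(Z₁+Z₂), |Z| = 14350 Ω, ∠Z = -52.05°
cos φ = cos(-52.05°) = 0.6150

0.6150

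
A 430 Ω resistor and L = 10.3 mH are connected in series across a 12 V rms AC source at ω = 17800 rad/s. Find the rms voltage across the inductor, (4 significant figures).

X_L = ωL = 183.3 Ω
Z = 430.0 + j183.3 Ω
|Z| = √(430.0² + 183.3²) = 467.5 Ω
I = V/|Z| = 25.67 mA
V_L = I·|Z_L| = 0.02567 × 183.3 = 4.707 V

4.707 V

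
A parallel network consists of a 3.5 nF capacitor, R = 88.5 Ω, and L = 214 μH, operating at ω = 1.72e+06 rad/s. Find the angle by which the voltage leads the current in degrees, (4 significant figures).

-16.30°

X_L = ωL = 368.1 Ω
X_C = 1/(ωC) = 166.1 Ω
Parallel: admittances add. Y = 1/R + 1/(jωL) + jωC
Y = (0.01130 + j0.003303) S
|Y| = 0.01177 S → |Z| = 1/|Y| = 84.94 Ω, ∠Z = −∠Y = -16.30°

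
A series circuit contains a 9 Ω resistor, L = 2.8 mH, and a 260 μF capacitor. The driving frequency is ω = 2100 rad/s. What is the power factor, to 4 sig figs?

X_L = ωL = 5.880 Ω
X_C = 1/(ωC) = 1.832 Ω
Net reactance X = X_L − X_C = 4.048 Ω
Z = 9.000 + j4.048 Ω
|Z| = √(9.000² + 4.048²) = 9.869 Ω
∠Z = arctan(4.048/9.000) = 24.22°
cos φ = cos(24.22°) = 0.9120

0.9120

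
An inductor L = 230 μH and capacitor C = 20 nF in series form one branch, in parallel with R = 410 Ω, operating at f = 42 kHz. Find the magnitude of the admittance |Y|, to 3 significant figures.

ω = 2πf = 263900 rad/s
X_L = ωL = 60.7 Ω
X_C = 1/(ωC) = 189 Ω
Branch 1: Z₁ = R = 410 Ω
Branch 2 (series LC): Z₂ = j(X_L − X_C) = −j129 Ω
Parallel: Z = Z₁Z₂/(Z₁+Z₂), |Z| = 123 Ω, ∠Z = -72.6°
|Y| = 1/|Z| = 8.14 mS

8.14 mS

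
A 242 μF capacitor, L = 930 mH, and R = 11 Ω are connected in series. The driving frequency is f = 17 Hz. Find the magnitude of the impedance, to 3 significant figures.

61.6 Ω

ω = 2πf = 106.8 rad/s
X_L = ωL = 99.3 Ω
X_C = 1/(ωC) = 38.7 Ω
Net reactance X = X_L − X_C = 60.7 Ω
Z = 11.0 + j60.7 Ω
|Z| = √(11.0² + 60.7²) = 61.6 Ω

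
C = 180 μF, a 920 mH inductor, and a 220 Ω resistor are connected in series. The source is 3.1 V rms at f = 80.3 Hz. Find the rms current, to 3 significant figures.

ω = 2πf = 504.5 rad/s
X_L = ωL = 464 Ω
X_C = 1/(ωC) = 11.0 Ω
Net reactance X = X_L − X_C = 453 Ω
Z = 220 + j453 Ω
|Z| = √(220² + 453²) = 504 Ω
I = V/|Z| = 3.1/504 = 6.15 mA

6.15 mA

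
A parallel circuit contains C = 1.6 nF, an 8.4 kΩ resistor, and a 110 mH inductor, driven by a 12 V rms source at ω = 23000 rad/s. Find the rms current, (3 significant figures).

4.53 mA

X_L = ωL = 2530 Ω
X_C = 1/(ωC) = 27200 Ω
Parallel: admittances add. Y = 1/R + 1/(jωL) + jωC
Y = (0.000119 − j0.000358) S
|Y| = 0.000378 S → |Z| = 1/|Y| = 2650 Ω, ∠Z = −∠Y = 71.6°
I = V/|Z| = 12/2650 = 4.53 mA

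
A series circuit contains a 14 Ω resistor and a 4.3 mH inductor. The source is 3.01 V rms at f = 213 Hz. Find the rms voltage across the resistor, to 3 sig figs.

2.78 V

ω = 2πf = 1338 rad/s
X_L = ωL = 5.75 Ω
Z = 14.0 + j5.75 Ω
|Z| = √(14.0² + 5.75²) = 15.1 Ω
I = V/|Z| = 199 mA
V_R = I·|Z_R| = 0.199 × 14.0 = 2.78 V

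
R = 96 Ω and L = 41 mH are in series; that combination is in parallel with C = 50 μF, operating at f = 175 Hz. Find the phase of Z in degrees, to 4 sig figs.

-80.49°

ω = 2πf = 1100 rad/s
X_L = ωL = 45.08 Ω
X_C = 1/(ωC) = 18.19 Ω
Branch 1 (R+jX_L): Z₁ = 96.00 + j45.08 Ω, |Z₁| = 106.1 Ω
Branch 2 (−jX_C): Z₂ = −j18.19 Ω
Parallel: Z = Z₁Z₂/(Z₁+Z₂), |Z| = 19.35 Ω, ∠Z = -80.49°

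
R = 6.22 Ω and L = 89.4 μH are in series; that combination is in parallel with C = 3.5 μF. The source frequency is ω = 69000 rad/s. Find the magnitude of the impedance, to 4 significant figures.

5.545 Ω

X_L = ωL = 6.169 Ω
X_C = 1/(ωC) = 4.141 Ω
Branch 1 (R+jX_L): Z₁ = 6.220 + j6.169 Ω, |Z₁| = 8.760 Ω
Branch 2 (−jX_C): Z₂ = −j4.141 Ω
Parallel: Z = Z₁Z₂/(Z₁+Z₂), |Z| = 5.545 Ω, ∠Z = -63.29°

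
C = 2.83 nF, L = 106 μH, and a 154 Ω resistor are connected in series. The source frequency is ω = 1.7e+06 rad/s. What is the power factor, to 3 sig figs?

0.984

X_L = ωL = 180 Ω
X_C = 1/(ωC) = 208 Ω
Net reactance X = X_L − X_C = -27.7 Ω
Z = 154 − j27.7 Ω
|Z| = √(154² + 27.7²) = 156 Ω
∠Z = arctan(-27.7/154) = -10.2°
cos φ = cos(-10.2°) = 0.984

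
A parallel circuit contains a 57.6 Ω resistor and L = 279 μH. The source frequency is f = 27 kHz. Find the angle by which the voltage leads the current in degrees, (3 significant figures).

ω = 2πf = 169600 rad/s
X_L = ωL = 47.3 Ω
Parallel: admittances add. Y = 1/R + 1/(jωL)
Y = (0.0174 − j0.0211) S
|Y| = 0.0273 S → |Z| = 1/|Y| = 36.6 Ω, ∠Z = −∠Y = 50.6°

50.6°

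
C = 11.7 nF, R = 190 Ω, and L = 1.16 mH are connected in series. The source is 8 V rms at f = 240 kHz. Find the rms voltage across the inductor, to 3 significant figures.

ω = 2πf = 1.508e+06 rad/s
X_L = ωL = 1750 Ω
X_C = 1/(ωC) = 56.7 Ω
Net reactance X = X_L − X_C = 1690 Ω
Z = 190 + j1690 Ω
|Z| = √(190² + 1690²) = 1700 Ω
I = V/|Z| = 4.70 mA
V_L = I·|Z_L| = 0.00470 × 1750 = 8.22 V

8.22 V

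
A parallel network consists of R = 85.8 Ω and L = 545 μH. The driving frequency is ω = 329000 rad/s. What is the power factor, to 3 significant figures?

X_L = ωL = 179 Ω
Parallel: admittances add. Y = 1/R + 1/(jωL)
Y = (0.0117 − j0.00558) S
|Y| = 0.0129 S → |Z| = 1/|Y| = 77.4 Ω, ∠Z = −∠Y = 25.6°
cos φ = cos(25.6°) = 0.902

0.902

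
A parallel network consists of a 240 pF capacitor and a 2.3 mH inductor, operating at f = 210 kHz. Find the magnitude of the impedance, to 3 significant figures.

77900 Ω

ω = 2πf = 1.319e+06 rad/s
X_L = ωL = 3030 Ω
X_C = 1/(ωC) = 3160 Ω
Parallel: admittances add. Y = 1/(jωL) + jωC
Y = (0 − j1.28e-05) S
|Y| = 1.28e-05 S → |Z| = 1/|Y| = 77900 Ω, ∠Z = −∠Y = 90.0°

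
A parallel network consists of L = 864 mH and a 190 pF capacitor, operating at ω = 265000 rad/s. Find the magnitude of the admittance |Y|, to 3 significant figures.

46.0 μS

X_L = ωL = 229000 Ω
X_C = 1/(ωC) = 19900 Ω
Parallel: admittances add. Y = 1/(jωL) + jωC
Y = (0 + j4.6e-05) S
|Y| = 4.6e-05 S → |Z| = 1/|Y| = 21700 Ω, ∠Z = −∠Y = -90.0°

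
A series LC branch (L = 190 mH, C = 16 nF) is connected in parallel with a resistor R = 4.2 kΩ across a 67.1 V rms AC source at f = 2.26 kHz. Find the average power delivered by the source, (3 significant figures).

1.07 W

ω = 2πf = 14200 rad/s
X_L = ωL = 2700 Ω
X_C = 1/(ωC) = 4400 Ω
Branch 1: Z₁ = R = 4200 Ω
Branch 2 (series LC): Z₂ = j(X_L − X_C) = −j1700 Ω
Parallel: Z = Z₁Z₂/(Z₁+Z₂), |Z| = 1580 Ω, ∠Z = -67.9°
I = V/|Z| = 42.5 mA
P = VI cos φ = 67.1 × 0.0425 × cos(-67.9°) = 1.07 W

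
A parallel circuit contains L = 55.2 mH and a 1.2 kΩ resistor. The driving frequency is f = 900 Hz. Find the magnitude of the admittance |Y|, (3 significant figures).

3.31 mS

ω = 2πf = 5655 rad/s
X_L = ωL = 312 Ω
Parallel: admittances add. Y = 1/R + 1/(jωL)
Y = (0.000833 − j0.00320) S
|Y| = 0.00331 S → |Z| = 1/|Y| = 302 Ω, ∠Z = −∠Y = 75.4°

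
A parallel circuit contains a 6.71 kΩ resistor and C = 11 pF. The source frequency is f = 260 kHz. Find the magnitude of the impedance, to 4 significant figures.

6662 Ω

ω = 2πf = 1.634e+06 rad/s
X_C = 1/(ωC) = 55650 Ω
Parallel: admittances add. Y = 1/R + jωC
Y = (0.0001490 + j1.797e-05) S
|Y| = 0.0001501 S → |Z| = 1/|Y| = 6662 Ω, ∠Z = −∠Y = -6.875°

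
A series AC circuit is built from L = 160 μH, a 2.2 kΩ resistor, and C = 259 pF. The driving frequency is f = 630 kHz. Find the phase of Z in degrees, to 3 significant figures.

-8.84°

ω = 2πf = 3.958e+06 rad/s
X_L = ωL = 633 Ω
X_C = 1/(ωC) = 975 Ω
Net reactance X = X_L − X_C = -342 Ω
Z = 2200 − j342 Ω
|Z| = √(2200² + 342²) = 2230 Ω
∠Z = arctan(-342/2200) = -8.84°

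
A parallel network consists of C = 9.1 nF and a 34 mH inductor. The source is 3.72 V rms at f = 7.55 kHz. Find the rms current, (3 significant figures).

701 μA

ω = 2πf = 47440 rad/s
X_L = ωL = 1610 Ω
X_C = 1/(ωC) = 2320 Ω
Parallel: admittances add. Y = 1/(jωL) + jωC
Y = (0 − j0.000188) S
|Y| = 0.000188 S → |Z| = 1/|Y| = 5310 Ω, ∠Z = −∠Y = 90.0°
I = V/|Z| = 3.72/5310 = 701 μA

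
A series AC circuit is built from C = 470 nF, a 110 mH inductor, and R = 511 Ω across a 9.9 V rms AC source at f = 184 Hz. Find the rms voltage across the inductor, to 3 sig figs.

0.704 V

ω = 2πf = 1156 rad/s
X_L = ωL = 127 Ω
X_C = 1/(ωC) = 1840 Ω
Net reactance X = X_L − X_C = -1710 Ω
Z = 511 − j1710 Ω
|Z| = √(511² + 1710²) = 1790 Ω
I = V/|Z| = 5.54 mA
V_L = I·|Z_L| = 0.00554 × 127 = 0.704 V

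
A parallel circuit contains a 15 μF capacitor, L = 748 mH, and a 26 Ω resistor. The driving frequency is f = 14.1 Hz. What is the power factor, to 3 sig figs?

ω = 2πf = 88.59 rad/s
X_L = ωL = 66.3 Ω
X_C = 1/(ωC) = 753 Ω
Parallel: admittances add. Y = 1/R + 1/(jωL) + jωC
Y = (0.0385 − j0.0138) S
|Y| = 0.0408 S → |Z| = 1/|Y| = 24.5 Ω, ∠Z = −∠Y = 19.7°
cos φ = cos(19.7°) = 0.942

0.942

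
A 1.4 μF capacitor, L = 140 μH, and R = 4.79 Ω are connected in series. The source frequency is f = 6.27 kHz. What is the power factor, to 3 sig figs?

ω = 2πf = 39400 rad/s
X_L = ωL = 5.52 Ω
X_C = 1/(ωC) = 18.1 Ω
Net reactance X = X_L − X_C = -12.6 Ω
Z = 4.79 − j12.6 Ω
|Z| = √(4.79² + 12.6²) = 13.5 Ω
∠Z = arctan(-12.6/4.79) = -69.2°
cos φ = cos(-69.2°) = 0.355

0.355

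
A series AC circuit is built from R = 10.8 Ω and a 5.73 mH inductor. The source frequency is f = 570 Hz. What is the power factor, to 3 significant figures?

0.466

ω = 2πf = 3581 rad/s
X_L = ωL = 20.5 Ω
Z = 10.8 + j20.5 Ω
|Z| = √(10.8² + 20.5²) = 23.2 Ω
∠Z = arctan(20.5/10.8) = 62.2°
cos φ = cos(62.2°) = 0.466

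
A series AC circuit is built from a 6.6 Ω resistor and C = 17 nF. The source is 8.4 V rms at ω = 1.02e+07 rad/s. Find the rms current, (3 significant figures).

X_C = 1/(ωC) = 5.77 Ω
Z = 6.60 − j5.77 Ω
|Z| = √(6.60² + 5.77²) = 8.76 Ω
I = V/|Z| = 8.4/8.76 = 958 mA

958 mA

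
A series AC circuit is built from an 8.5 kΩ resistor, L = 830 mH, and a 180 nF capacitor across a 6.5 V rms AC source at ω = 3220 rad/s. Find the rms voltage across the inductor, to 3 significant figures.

X_L = ωL = 2670 Ω
X_C = 1/(ωC) = 1730 Ω
Net reactance X = X_L − X_C = 947 Ω
Z = 8500 + j947 Ω
|Z| = √(8500² + 947²) = 8550 Ω
I = V/|Z| = 760 μA
V_L = I·|Z_L| = 0.000760 × 2670 = 2.03 V

2.03 V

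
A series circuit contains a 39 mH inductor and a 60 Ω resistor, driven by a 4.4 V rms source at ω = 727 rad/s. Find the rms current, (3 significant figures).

66.3 mA

X_L = ωL = 28.4 Ω
Z = 60.0 + j28.4 Ω
|Z| = √(60.0² + 28.4²) = 66.4 Ω
I = V/|Z| = 4.4/66.4 = 66.3 mA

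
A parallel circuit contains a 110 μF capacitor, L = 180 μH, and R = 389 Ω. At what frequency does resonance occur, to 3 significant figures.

1.13 kHz

ω₀ = 1/√(LC) = 1/√(0.00018 × 0.00011) = 7107 rad/s
f₀ = ω₀/(2π) = 1.13 kHz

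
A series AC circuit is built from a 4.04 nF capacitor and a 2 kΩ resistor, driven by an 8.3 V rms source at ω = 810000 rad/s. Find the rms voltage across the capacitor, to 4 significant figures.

X_C = 1/(ωC) = 305.6 Ω
Z = 2000 − j305.6 Ω
|Z| = √(2000² + 305.6²) = 2023 Ω
I = V/|Z| = 4.102 mA
V_C = I·|Z_C| = 0.004102 × 305.6 = 1.254 V

1.254 V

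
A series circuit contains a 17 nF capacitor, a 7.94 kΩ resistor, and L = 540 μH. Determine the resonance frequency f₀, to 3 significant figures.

ω₀ = 1/√(LC) = 1/√(0.00054 × 1.7e-08) = 330000 rad/s
f₀ = ω₀/(2π) = 52.5 kHz

52.5 kHz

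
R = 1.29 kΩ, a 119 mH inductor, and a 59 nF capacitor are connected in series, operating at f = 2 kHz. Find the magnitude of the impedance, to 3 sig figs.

1300 Ω

ω = 2πf = 12570 rad/s
X_L = ωL = 1500 Ω
X_C = 1/(ωC) = 1350 Ω
Net reactance X = X_L − X_C = 147 Ω
Z = 1290 + j147 Ω
|Z| = √(1290² + 147²) = 1300 Ω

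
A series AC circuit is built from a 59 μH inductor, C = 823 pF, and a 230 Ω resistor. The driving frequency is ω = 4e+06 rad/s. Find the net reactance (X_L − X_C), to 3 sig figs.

-67.8 Ω

X_L = ωL = 236 Ω
X_C = 1/(ωC) = 304 Ω
X = 236 − 304 = -67.8 Ω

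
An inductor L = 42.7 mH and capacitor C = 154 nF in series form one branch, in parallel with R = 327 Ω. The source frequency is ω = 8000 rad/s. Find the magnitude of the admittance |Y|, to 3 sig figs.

3.73 mS

X_L = ωL = 342 Ω
X_C = 1/(ωC) = 812 Ω
Branch 1: Z₁ = R = 327 Ω
Branch 2 (series LC): Z₂ = j(X_L − X_C) = −j470 Ω
Parallel: Z = Z₁Z₂/(Z₁+Z₂), |Z| = 268 Ω, ∠Z = -34.8°
|Y| = 1/|Z| = 3.73 mS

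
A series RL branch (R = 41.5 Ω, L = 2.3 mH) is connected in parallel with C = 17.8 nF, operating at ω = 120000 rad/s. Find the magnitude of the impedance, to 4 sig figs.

664.6 Ω

X_L = ωL = 276.0 Ω
X_C = 1/(ωC) = 468.2 Ω
Branch 1 (R+jX_L): Z₁ = 41.50 + j276.0 Ω, |Z₁| = 279.1 Ω
Branch 2 (−jX_C): Z₂ = −j468.2 Ω
Parallel: Z = Z₁Z₂/(Z₁+Z₂), |Z| = 664.6 Ω, ∠Z = 69.26°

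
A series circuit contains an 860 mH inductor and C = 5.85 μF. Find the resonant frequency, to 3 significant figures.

71.0 Hz

ω₀ = 1/√(LC) = 1/√(0.86 × 5.85e-06) = 445.8 rad/s
f₀ = ω₀/(2π) = 71.0 Hz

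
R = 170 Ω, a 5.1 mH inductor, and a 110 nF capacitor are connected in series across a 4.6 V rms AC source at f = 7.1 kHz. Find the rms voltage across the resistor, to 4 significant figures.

ω = 2πf = 44610 rad/s
X_L = ωL = 227.5 Ω
X_C = 1/(ωC) = 203.8 Ω
Net reactance X = X_L − X_C = 23.73 Ω
Z = 170.0 + j23.73 Ω
|Z| = √(170.0² + 23.73²) = 171.6 Ω
I = V/|Z| = 26.80 mA
V_R = I·|Z_R| = 0.02680 × 170.0 = 4.556 V

4.556 V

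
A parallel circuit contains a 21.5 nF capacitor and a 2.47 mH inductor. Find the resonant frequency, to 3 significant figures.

ω₀ = 1/√(LC) = 1/√(0.00247 × 2.15e-08) = 137200 rad/s
f₀ = ω₀/(2π) = 21.8 kHz

21.8 kHz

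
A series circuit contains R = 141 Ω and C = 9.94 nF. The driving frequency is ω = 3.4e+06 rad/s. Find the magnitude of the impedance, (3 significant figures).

144 Ω

X_C = 1/(ωC) = 29.6 Ω
Z = 141 − j29.6 Ω
|Z| = √(141² + 29.6²) = 144 Ω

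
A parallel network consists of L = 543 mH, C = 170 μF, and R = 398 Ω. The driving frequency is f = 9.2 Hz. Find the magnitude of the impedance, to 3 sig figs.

ω = 2πf = 57.81 rad/s
X_L = ωL = 31.4 Ω
X_C = 1/(ωC) = 102 Ω
Parallel: admittances add. Y = 1/R + 1/(jωL) + jωC
Y = (0.00251 − j0.0220) S
|Y| = 0.0222 S → |Z| = 1/|Y| = 45.1 Ω, ∠Z = −∠Y = 83.5°

45.1 Ω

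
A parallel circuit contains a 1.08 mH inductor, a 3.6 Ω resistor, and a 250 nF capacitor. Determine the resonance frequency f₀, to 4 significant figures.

ω₀ = 1/√(LC) = 1/√(0.00108 × 2.5e-07) = 60860 rad/s
f₀ = ω₀/(2π) = 9.686 kHz

9.686 kHz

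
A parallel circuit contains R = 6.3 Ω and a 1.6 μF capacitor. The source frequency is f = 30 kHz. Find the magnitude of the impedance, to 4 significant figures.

2.934 Ω

ω = 2πf = 188500 rad/s
X_C = 1/(ωC) = 3.316 Ω
Parallel: admittances add. Y = 1/R + jωC
Y = (0.1587 + j0.3016) S
|Y| = 0.3408 S → |Z| = 1/|Y| = 2.934 Ω, ∠Z = −∠Y = -62.24°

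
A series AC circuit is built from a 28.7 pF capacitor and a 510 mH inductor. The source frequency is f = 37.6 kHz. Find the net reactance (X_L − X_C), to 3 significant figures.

-27000 Ω

ω = 2πf = 236200 rad/s
X_L = ωL = 120000 Ω
X_C = 1/(ωC) = 147000 Ω
X = 120000 − 147000 = -27000 Ω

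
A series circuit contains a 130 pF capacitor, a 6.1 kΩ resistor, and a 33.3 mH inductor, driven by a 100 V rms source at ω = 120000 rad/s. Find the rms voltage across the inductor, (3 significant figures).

6.61 V

X_L = ωL = 4000 Ω
X_C = 1/(ωC) = 64100 Ω
Net reactance X = X_L − X_C = -60100 Ω
Z = 6100 − j60100 Ω
|Z| = √(6100² + 60100²) = 60400 Ω
I = V/|Z| = 1.66 mA
V_L = I·|Z_L| = 0.00166 × 4000 = 6.61 V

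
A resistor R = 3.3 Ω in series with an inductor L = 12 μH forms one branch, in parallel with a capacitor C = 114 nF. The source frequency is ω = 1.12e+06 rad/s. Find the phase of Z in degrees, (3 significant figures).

X_L = ωL = 13.4 Ω
X_C = 1/(ωC) = 7.83 Ω
Branch 1 (R+jX_L): Z₁ = 3.30 + j13.4 Ω, |Z₁| = 13.8 Ω
Branch 2 (−jX_C): Z₂ = −j7.83 Ω
Parallel: Z = Z₁Z₂/(Z₁+Z₂), |Z| = 16.7 Ω, ∠Z = -73.3°

-73.3°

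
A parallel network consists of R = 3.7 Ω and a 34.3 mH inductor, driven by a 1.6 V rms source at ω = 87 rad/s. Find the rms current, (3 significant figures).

X_L = ωL = 2.98 Ω
Parallel: admittances add. Y = 1/R + 1/(jωL)
Y = (0.270 − j0.335) S
|Y| = 0.431 S → |Z| = 1/|Y| = 2.32 Ω, ∠Z = −∠Y = 51.1°
I = V/|Z| = 1.6/2.32 = 689 mA

689 mA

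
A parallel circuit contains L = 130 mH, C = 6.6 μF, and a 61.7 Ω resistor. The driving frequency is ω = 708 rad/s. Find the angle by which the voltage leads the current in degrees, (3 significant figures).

X_L = ωL = 92.0 Ω
X_C = 1/(ωC) = 214 Ω
Parallel: admittances add. Y = 1/R + 1/(jωL) + jωC
Y = (0.0162 − j0.00619) S
|Y| = 0.0174 S → |Z| = 1/|Y| = 57.6 Ω, ∠Z = −∠Y = 20.9°

20.9°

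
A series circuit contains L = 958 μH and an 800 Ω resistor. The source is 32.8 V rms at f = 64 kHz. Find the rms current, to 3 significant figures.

36.9 mA

ω = 2πf = 402100 rad/s
X_L = ωL = 385 Ω
Z = 800 + j385 Ω
|Z| = √(800² + 385²) = 888 Ω
I = V/|Z| = 32.8/888 = 36.9 mA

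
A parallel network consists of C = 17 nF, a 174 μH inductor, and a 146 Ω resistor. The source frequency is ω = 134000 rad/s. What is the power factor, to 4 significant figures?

0.1663

X_L = ωL = 23.32 Ω
X_C = 1/(ωC) = 439.0 Ω
Parallel: admittances add. Y = 1/R + 1/(jωL) + jωC
Y = (0.006849 − j0.04061) S
|Y| = 0.04118 S → |Z| = 1/|Y| = 24.28 Ω, ∠Z = −∠Y = 80.43°
cos φ = cos(80.43°) = 0.1663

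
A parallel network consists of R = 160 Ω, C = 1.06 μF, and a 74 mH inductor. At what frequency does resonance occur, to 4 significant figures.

568.3 Hz

ω₀ = 1/√(LC) = 1/√(0.074 × 1.06e-06) = 3571 rad/s
f₀ = ω₀/(2π) = 568.3 Hz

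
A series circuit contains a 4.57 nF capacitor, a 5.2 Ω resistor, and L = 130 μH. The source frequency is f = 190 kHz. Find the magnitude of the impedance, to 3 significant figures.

28.6 Ω

ω = 2πf = 1.194e+06 rad/s
X_L = ωL = 155 Ω
X_C = 1/(ωC) = 183 Ω
Net reactance X = X_L − X_C = -28.1 Ω
Z = 5.20 − j28.1 Ω
|Z| = √(5.20² + 28.1²) = 28.6 Ω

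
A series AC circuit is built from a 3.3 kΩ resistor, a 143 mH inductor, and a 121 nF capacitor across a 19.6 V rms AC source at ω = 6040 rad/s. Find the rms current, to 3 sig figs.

5.87 mA

X_L = ωL = 864 Ω
X_C = 1/(ωC) = 1370 Ω
Net reactance X = X_L − X_C = -505 Ω
Z = 3300 − j505 Ω
|Z| = √(3300² + 505²) = 3340 Ω
I = V/|Z| = 19.6/3340 = 5.87 mA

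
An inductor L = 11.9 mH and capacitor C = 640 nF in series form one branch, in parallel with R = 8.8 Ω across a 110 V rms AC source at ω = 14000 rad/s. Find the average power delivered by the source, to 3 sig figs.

X_L = ωL = 167 Ω
X_C = 1/(ωC) = 112 Ω
Branch 1: Z₁ = R = 8.80 Ω
Branch 2 (series LC): Z₂ = j(X_L − X_C) = j55.0 Ω
Parallel: Z = Z₁Z₂/(Z₁+Z₂), |Z| = 8.69 Ω, ∠Z = 9.09°
I = V/|Z| = 12.7 A
P = VI cos φ = 110 × 12.7 × cos(9.09°) = 1.38 kW

1.38 kW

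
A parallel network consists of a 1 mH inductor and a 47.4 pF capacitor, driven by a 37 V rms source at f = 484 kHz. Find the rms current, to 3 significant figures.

6.83 mA

ω = 2πf = 3.041e+06 rad/s
X_L = ωL = 3040 Ω
X_C = 1/(ωC) = 6940 Ω
Parallel: admittances add. Y = 1/(jωL) + jωC
Y = (0 − j0.000185) S
|Y| = 0.000185 S → |Z| = 1/|Y| = 5410 Ω, ∠Z = −∠Y = 90.0°
I = V/|Z| = 37/5410 = 6.83 mA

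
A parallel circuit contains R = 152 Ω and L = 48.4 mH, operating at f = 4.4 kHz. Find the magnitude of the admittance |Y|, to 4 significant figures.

ω = 2πf = 27650 rad/s
X_L = ωL = 1338 Ω
Parallel: admittances add. Y = 1/R + 1/(jωL)
Y = (0.006579 − j0.0007473) S
|Y| = 0.006621 S → |Z| = 1/|Y| = 151.0 Ω, ∠Z = −∠Y = 6.481°

6.621 mS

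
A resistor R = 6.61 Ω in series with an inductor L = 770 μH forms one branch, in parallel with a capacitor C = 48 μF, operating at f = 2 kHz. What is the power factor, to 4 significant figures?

0.08999

ω = 2πf = 12570 rad/s
X_L = ωL = 9.676 Ω
X_C = 1/(ωC) = 1.658 Ω
Branch 1 (R+jX_L): Z₁ = 6.610 + j9.676 Ω, |Z₁| = 11.72 Ω
Branch 2 (−jX_C): Z₂ = −j1.658 Ω
Parallel: Z = Z₁Z₂/(Z₁+Z₂), |Z| = 1.870 Ω, ∠Z = -84.84°
cos φ = cos(-84.84°) = 0.08999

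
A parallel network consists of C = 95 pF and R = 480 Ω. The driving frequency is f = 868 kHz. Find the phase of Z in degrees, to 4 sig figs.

ω = 2πf = 5.454e+06 rad/s
X_C = 1/(ωC) = 1930 Ω
Parallel: admittances add. Y = 1/R + jωC
Y = (0.002083 + j0.0005181) S
|Y| = 0.002147 S → |Z| = 1/|Y| = 465.8 Ω, ∠Z = −∠Y = -13.97°

-13.97°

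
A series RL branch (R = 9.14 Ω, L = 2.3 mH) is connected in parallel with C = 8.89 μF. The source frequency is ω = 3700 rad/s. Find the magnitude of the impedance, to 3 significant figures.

X_L = ωL = 8.51 Ω
X_C = 1/(ωC) = 30.4 Ω
Branch 1 (R+jX_L): Z₁ = 9.14 + j8.51 Ω, |Z₁| = 12.5 Ω
Branch 2 (−jX_C): Z₂ = −j30.4 Ω
Parallel: Z = Z₁Z₂/(Z₁+Z₂), |Z| = 16.0 Ω, ∠Z = 20.3°

16.0 Ω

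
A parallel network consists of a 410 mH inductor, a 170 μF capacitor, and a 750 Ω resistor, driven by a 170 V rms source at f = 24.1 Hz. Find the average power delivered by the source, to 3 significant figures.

38.5 W

ω = 2πf = 151.4 rad/s
X_L = ωL = 62.1 Ω
X_C = 1/(ωC) = 38.8 Ω
Parallel: admittances add. Y = 1/R + 1/(jωL) + jωC
Y = (0.00133 + j0.00964) S
|Y| = 0.00973 S → |Z| = 1/|Y| = 103 Ω, ∠Z = −∠Y = -82.1°
I = V/|Z| = 1.65 A
P = VI cos φ = 170 × 1.65 × cos(-82.1°) = 38.5 W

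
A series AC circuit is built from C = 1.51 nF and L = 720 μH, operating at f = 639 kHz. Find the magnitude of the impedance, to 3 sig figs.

ω = 2πf = 4.015e+06 rad/s
X_L = ωL = 2890 Ω
X_C = 1/(ωC) = 165 Ω
Net reactance X = X_L − X_C = 2730 Ω
Z = j2730 Ω
|Z| = √(0² + 2730²) = 2730 Ω

2730 Ω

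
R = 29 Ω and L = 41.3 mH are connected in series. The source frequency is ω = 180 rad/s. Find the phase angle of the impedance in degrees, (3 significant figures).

14.4°

X_L = ωL = 7.43 Ω
Z = 29.0 + j7.43 Ω
|Z| = √(29.0² + 7.43²) = 29.9 Ω
∠Z = arctan(7.43/29.0) = 14.4°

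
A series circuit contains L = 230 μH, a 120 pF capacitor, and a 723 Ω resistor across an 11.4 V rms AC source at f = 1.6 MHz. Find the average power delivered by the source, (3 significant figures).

ω = 2πf = 1.005e+07 rad/s
X_L = ωL = 2310 Ω
X_C = 1/(ωC) = 829 Ω
Net reactance X = X_L − X_C = 1480 Ω
Z = 723 + j1480 Ω
|Z| = √(723² + 1480²) = 1650 Ω
∠Z = arctan(1480/723) = 64.0°
I = V/|Z| = 6.91 mA
P = VI cos φ = 11.4 × 0.00691 × cos(64.0°) = 34.5 mW

34.5 mW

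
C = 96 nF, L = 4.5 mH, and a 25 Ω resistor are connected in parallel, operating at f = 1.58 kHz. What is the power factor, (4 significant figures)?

0.8815

ω = 2πf = 9927 rad/s
X_L = ωL = 44.67 Ω
X_C = 1/(ωC) = 1049 Ω
Parallel: admittances add. Y = 1/R + 1/(jωL) + jωC
Y = (0.04000 − j0.02143) S
|Y| = 0.04538 S → |Z| = 1/|Y| = 22.04 Ω, ∠Z = −∠Y = 28.18°
cos φ = cos(28.18°) = 0.8815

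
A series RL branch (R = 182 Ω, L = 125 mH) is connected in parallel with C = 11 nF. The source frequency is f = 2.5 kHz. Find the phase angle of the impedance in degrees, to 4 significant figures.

ω = 2πf = 15710 rad/s
X_L = ωL = 1963 Ω
X_C = 1/(ωC) = 5787 Ω
Branch 1 (R+jX_L): Z₁ = 182.0 + j1963 Ω, |Z₁| = 1972 Ω
Branch 2 (−jX_C): Z₂ = −j5787 Ω
Parallel: Z = Z₁Z₂/(Z₁+Z₂), |Z| = 2981 Ω, ∠Z = 81.98°

81.98°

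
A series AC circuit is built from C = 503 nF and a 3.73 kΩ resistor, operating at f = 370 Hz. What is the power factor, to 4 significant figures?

0.9747

ω = 2πf = 2325 rad/s
X_C = 1/(ωC) = 855.2 Ω
Z = 3730 − j855.2 Ω
|Z| = √(3730² + 855.2²) = 3827 Ω
∠Z = arctan(-855.2/3730) = -12.91°
cos φ = cos(-12.91°) = 0.9747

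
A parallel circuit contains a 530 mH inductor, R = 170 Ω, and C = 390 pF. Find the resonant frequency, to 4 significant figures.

ω₀ = 1/√(LC) = 1/√(0.53 × 3.9e-10) = 69560 rad/s
f₀ = ω₀/(2π) = 11.07 kHz

11.07 kHz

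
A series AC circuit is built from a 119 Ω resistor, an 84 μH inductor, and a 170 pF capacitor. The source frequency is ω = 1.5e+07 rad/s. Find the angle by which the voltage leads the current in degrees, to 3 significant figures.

X_L = ωL = 1260 Ω
X_C = 1/(ωC) = 392 Ω
Net reactance X = X_L − X_C = 868 Ω
Z = 119 + j868 Ω
|Z| = √(119² + 868²) = 876 Ω
∠Z = arctan(868/119) = 82.2°

82.2°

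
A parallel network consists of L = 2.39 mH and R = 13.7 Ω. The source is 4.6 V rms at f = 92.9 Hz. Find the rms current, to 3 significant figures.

3.31 A

ω = 2πf = 583.7 rad/s
X_L = ωL = 1.40 Ω
Parallel: admittances add. Y = 1/R + 1/(jωL)
Y = (0.0730 − j0.717) S
|Y| = 0.721 S → |Z| = 1/|Y| = 1.39 Ω, ∠Z = −∠Y = 84.2°
I = V/|Z| = 4.6/1.39 = 3.31 A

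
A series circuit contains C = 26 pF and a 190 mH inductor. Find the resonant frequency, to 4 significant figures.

ω₀ = 1/√(LC) = 1/√(0.19 × 2.6e-11) = 449900 rad/s
f₀ = ω₀/(2π) = 71.61 kHz

71.61 kHz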